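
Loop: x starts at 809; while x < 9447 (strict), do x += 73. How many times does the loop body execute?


Step 1: x goes from 809 toward 9447 by 73; the body runs while x<9447, so iterations = ceil((bound-start)/step)
Step 2: Distance=8638
Step 3: ceil(8638/73)=119

119


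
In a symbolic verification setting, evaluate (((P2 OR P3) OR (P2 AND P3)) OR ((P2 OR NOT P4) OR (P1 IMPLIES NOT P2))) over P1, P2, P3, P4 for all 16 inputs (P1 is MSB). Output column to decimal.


Formula: (((P2 OR P3) OR (P2 AND P3)) OR ((P2 OR NOT P4) OR (P1 IMPLIES NOT P2))) over P1, P2, P3, P4 (16 rows)
Evaluate each row (bits = P1,P2,P3,P4, MSB first):
  row 0 [0000]: (((0 OR 0) OR (0 AND 0)) OR ((0 OR NOT 0) OR (0 IMPLIES NOT 0))) -> 1
  row 1 [0001]: (((0 OR 0) OR (0 AND 0)) OR ((0 OR NOT 1) OR (0 IMPLIES NOT 0))) -> 1
  row 2 [0010]: (((0 OR 1) OR (0 AND 1)) OR ((0 OR NOT 0) OR (0 IMPLIES NOT 0))) -> 1
  row 3 [0011]: (((0 OR 1) OR (0 AND 1)) OR ((0 OR NOT 1) OR (0 IMPLIES NOT 0))) -> 1
  row 4 [0100]: (((1 OR 0) OR (1 AND 0)) OR ((1 OR NOT 0) OR (0 IMPLIES NOT 1))) -> 1
  row 5 [0101]: (((1 OR 0) OR (1 AND 0)) OR ((1 OR NOT 1) OR (0 IMPLIES NOT 1))) -> 1
  row 6 [0110]: (((1 OR 1) OR (1 AND 1)) OR ((1 OR NOT 0) OR (0 IMPLIES NOT 1))) -> 1
  row 7 [0111]: (((1 OR 1) OR (1 AND 1)) OR ((1 OR NOT 1) OR (0 IMPLIES NOT 1))) -> 1
  row 8 [1000]: (((0 OR 0) OR (0 AND 0)) OR ((0 OR NOT 0) OR (1 IMPLIES NOT 0))) -> 1
  row 9 [1001]: (((0 OR 0) OR (0 AND 0)) OR ((0 OR NOT 1) OR (1 IMPLIES NOT 0))) -> 1
  row 10 [1010]: (((0 OR 1) OR (0 AND 1)) OR ((0 OR NOT 0) OR (1 IMPLIES NOT 0))) -> 1
  row 11 [1011]: (((0 OR 1) OR (0 AND 1)) OR ((0 OR NOT 1) OR (1 IMPLIES NOT 0))) -> 1
  row 12 [1100]: (((1 OR 0) OR (1 AND 0)) OR ((1 OR NOT 0) OR (1 IMPLIES NOT 1))) -> 1
  row 13 [1101]: (((1 OR 0) OR (1 AND 0)) OR ((1 OR NOT 1) OR (1 IMPLIES NOT 1))) -> 1
  row 14 [1110]: (((1 OR 1) OR (1 AND 1)) OR ((1 OR NOT 0) OR (1 IMPLIES NOT 1))) -> 1
  row 15 [1111]: (((1 OR 1) OR (1 AND 1)) OR ((1 OR NOT 1) OR (1 IMPLIES NOT 1))) -> 1
Full result column, 4 rows per line (P1,P2 fixed per line; P3,P4 runs 00..11 left to right):
  rows 0-3 [P1,P2=00]: 1111  = hex F
  rows 4-7 [P1,P2=01]: 1111  = hex F
  rows 8-11 [P1,P2=10]: 1111  = hex F
  rows 12-15 [P1,P2=11]: 1111  = hex F
Output column (row 0 .. row 15) = 1111111111111111
Output column grouped in 4s = 1111 1111 1111 1111 = 0xFFFF
Convert to decimal digit by digit (value = value*16 + digit):
  F -> 15
  15*16 + 15 (F) = 255
  255*16 + 15 (F) = 4095
  4095*16 + 15 (F) = 65535
Decimal = 65535

65535


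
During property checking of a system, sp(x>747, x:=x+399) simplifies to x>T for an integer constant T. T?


Formula: sp(P, x:=E) = exists old_x. (x = E[old_x/x]) AND P[old_x/x] (old_x is the value of x before the assignment; eliminate old_x by solving x = E[old_x/x] for old_x)
Step 1: Precondition P: x>747, i.e. old_x > 747
Step 2: Assignment gives x = old_x + 399, so old_x = x - 399
Step 3: Substitute into P: x - 399 > 747
Step 4: Simplify: x > 747+399 = 1146

1146


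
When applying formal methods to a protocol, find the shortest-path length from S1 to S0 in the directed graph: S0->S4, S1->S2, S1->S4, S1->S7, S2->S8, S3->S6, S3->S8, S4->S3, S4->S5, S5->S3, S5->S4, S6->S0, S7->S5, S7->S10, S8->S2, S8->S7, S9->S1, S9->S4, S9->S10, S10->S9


BFS layer-by-layer from S1:
  dist 0: {S1}
  dist 1: {S2, S4, S7}
  dist 2: {S3, S5, S8, S10}
  dist 3: {S6, S9}
  dist 4: {S0}
  -> S0 reached at distance 4
Shortest path length = 4

4


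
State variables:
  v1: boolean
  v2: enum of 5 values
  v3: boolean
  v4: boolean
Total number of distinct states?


State space = product of domain sizes of all variables.
Domain sizes:
  v1 (boolean): 2
  v2 (enum of 5 values): 5
  v3 (boolean): 2
  v4 (boolean): 2
Product = 2 * 5 * 2 * 2 = 40

40


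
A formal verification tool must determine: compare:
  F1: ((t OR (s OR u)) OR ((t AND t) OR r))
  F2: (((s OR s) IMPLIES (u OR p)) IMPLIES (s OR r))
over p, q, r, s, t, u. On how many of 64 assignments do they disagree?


F1 = ((t OR (s OR u)) OR ((t AND t) OR r))
F2 = (((s OR s) IMPLIES (u OR p)) IMPLIES (s OR r))
Evaluate both on each of 64 rows (bits = p,q,r,s,t,u):
  row 0 [000000]: F1=0 F2=0 -> 0
  row 1 [000001]: F1=1 F2=0 (differ) -> 1
  row 2 [000010]: F1=1 F2=0 (differ) -> 1
  row 3 [000011]: F1=1 F2=0 (differ) -> 1
  row 4 [000100]: F1=1 F2=1 -> 0
  (every remaining row is evaluated the same way; all 64 results are listed next)
Full result column, 8 rows per line (p,q,r fixed per line; s,t,u runs 000..111 left to right):
  rows 0-7 [p,q,r=000]: 01110000  (ones: 3)
  rows 8-15 [p,q,r=001]: 00000000  (ones: 0)
  rows 16-23 [p,q,r=010]: 01110000  (ones: 3)
  rows 24-31 [p,q,r=011]: 00000000  (ones: 0)
  rows 32-39 [p,q,r=100]: 01110000  (ones: 3)
  rows 40-47 [p,q,r=101]: 00000000  (ones: 0)
  rows 48-55 [p,q,r=110]: 01110000  (ones: 3)
  rows 56-63 [p,q,r=111]: 00000000  (ones: 0)
Disagreements = 3+0+3+0+3+0+3+0 = 12

12


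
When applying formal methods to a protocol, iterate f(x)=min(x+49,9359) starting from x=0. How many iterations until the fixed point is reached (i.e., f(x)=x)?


Step 1: x=0, cap=9359, increment=49
Step 2: x grows by 49 each step until capped at 9359; fixed point is x=9359
Step 3: iterations = ceil(9359/49) = 191

191


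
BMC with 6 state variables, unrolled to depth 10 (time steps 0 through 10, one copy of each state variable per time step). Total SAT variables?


BMC unrolls to depth k, creating one copy of each state var for steps 0..k.
Step count = 10 + 1 = 11 (steps 0 through 10)
Vars per step = 6
Total = 6 * 11 = 66

66


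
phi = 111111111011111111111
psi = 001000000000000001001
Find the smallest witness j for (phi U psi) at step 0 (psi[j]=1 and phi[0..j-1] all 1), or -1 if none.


(phi U psi) at 0: need smallest j with psi[j]=1 and phi[i]=1 for all i in [0,j).
Scan from step 0:
  step 0: phi=1, psi=0 -> continue
  step 1: phi=1, psi=0 -> continue
  step 2: psi=1 and phi held for [0,2) -> witness found
Witness step = 2

2


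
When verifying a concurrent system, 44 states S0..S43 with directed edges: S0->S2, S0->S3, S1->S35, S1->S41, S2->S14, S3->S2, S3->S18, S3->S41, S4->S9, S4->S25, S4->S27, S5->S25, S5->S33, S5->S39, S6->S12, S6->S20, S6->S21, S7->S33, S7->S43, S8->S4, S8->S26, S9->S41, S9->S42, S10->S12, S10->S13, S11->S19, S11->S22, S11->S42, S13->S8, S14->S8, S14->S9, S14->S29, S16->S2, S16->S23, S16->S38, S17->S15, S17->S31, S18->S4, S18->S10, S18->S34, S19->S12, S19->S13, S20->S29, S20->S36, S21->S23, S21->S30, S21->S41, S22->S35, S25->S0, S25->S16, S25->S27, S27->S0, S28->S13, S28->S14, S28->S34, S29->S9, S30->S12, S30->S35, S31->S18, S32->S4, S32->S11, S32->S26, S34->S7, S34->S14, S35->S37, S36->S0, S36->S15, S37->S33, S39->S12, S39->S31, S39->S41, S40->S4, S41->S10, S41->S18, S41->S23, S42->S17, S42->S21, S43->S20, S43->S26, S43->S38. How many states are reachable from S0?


BFS from S0:
  layer 0: {S0}
  layer 1: {S2, S3}
  layer 2: {S14, S18, S41}
  layer 3: {S4, S8, S9, S10, S23, S29, S34}
  layer 4: {S7, S12, S13, S25, S26, S27, S42}
  layer 5: {S16, S17, S21, S33, S43}
  layer 6: {S15, S20, S30, S31, S38}
  layer 7: {S35, S36}
  layer 8: {S37}
Reachable set: {S0, S2, S3, S4, S7, S8, S9, S10, S12, S13, S14, S15, S16, S17, S18, S20, S21, S23, S25, S26, S27, S29, S30, S31, S33, S34, S35, S36, S37, S38, S41, S42, S43}
Count = 33

33


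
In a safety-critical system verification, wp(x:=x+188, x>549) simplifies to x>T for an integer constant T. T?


Formula: wp(x:=E, P) = P[E/x] (substitute E for x in postcondition)
Step 1: Postcondition: x>549
Step 2: Substitute x+188 for x: x+188>549
Step 3: Solve for x: x > 549-188 = 361

361


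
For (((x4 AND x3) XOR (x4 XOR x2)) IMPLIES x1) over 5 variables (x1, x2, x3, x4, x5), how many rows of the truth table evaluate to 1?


Formula: (((x4 AND x3) XOR (x4 XOR x2)) IMPLIES x1) over 5 vars (32 rows)
Evaluate each row (x1, x2, x3, x4, x5 as bits, MSB first):
  row 0 [00000]: (((0 AND 0) XOR (0 XOR 0)) IMPLIES 0) -> 1
  row 1 [00001]: (((0 AND 0) XOR (0 XOR 0)) IMPLIES 0) -> 1
  row 2 [00010]: (((1 AND 0) XOR (1 XOR 0)) IMPLIES 0) -> 0
  row 3 [00011]: (((1 AND 0) XOR (1 XOR 0)) IMPLIES 0) -> 0
  row 4 [00100]: (((0 AND 1) XOR (0 XOR 0)) IMPLIES 0) -> 1
  row 5 [00101]: (((0 AND 1) XOR (0 XOR 0)) IMPLIES 0) -> 1
  row 6 [00110]: (((1 AND 1) XOR (1 XOR 0)) IMPLIES 0) -> 1
  row 7 [00111]: (((1 AND 1) XOR (1 XOR 0)) IMPLIES 0) -> 1
  row 8 [01000]: (((0 AND 0) XOR (0 XOR 1)) IMPLIES 0) -> 0
  row 9 [01001]: (((0 AND 0) XOR (0 XOR 1)) IMPLIES 0) -> 0
  row 10 [01010]: (((1 AND 0) XOR (1 XOR 1)) IMPLIES 0) -> 1
  row 11 [01011]: (((1 AND 0) XOR (1 XOR 1)) IMPLIES 0) -> 1
  row 12 [01100]: (((0 AND 1) XOR (0 XOR 1)) IMPLIES 0) -> 0
  row 13 [01101]: (((0 AND 1) XOR (0 XOR 1)) IMPLIES 0) -> 0
  row 14 [01110]: (((1 AND 1) XOR (1 XOR 1)) IMPLIES 0) -> 0
  row 15 [01111]: (((1 AND 1) XOR (1 XOR 1)) IMPLIES 0) -> 0
  row 16 [10000]: (((0 AND 0) XOR (0 XOR 0)) IMPLIES 1) -> 1
  row 17 [10001]: (((0 AND 0) XOR (0 XOR 0)) IMPLIES 1) -> 1
  row 18 [10010]: (((1 AND 0) XOR (1 XOR 0)) IMPLIES 1) -> 1
  row 19 [10011]: (((1 AND 0) XOR (1 XOR 0)) IMPLIES 1) -> 1
  row 20 [10100]: (((0 AND 1) XOR (0 XOR 0)) IMPLIES 1) -> 1
  row 21 [10101]: (((0 AND 1) XOR (0 XOR 0)) IMPLIES 1) -> 1
  row 22 [10110]: (((1 AND 1) XOR (1 XOR 0)) IMPLIES 1) -> 1
  row 23 [10111]: (((1 AND 1) XOR (1 XOR 0)) IMPLIES 1) -> 1
  row 24 [11000]: (((0 AND 0) XOR (0 XOR 1)) IMPLIES 1) -> 1
  row 25 [11001]: (((0 AND 0) XOR (0 XOR 1)) IMPLIES 1) -> 1
  row 26 [11010]: (((1 AND 0) XOR (1 XOR 1)) IMPLIES 1) -> 1
  row 27 [11011]: (((1 AND 0) XOR (1 XOR 1)) IMPLIES 1) -> 1
  row 28 [11100]: (((0 AND 1) XOR (0 XOR 1)) IMPLIES 1) -> 1
  row 29 [11101]: (((0 AND 1) XOR (0 XOR 1)) IMPLIES 1) -> 1
  row 30 [11110]: (((1 AND 1) XOR (1 XOR 1)) IMPLIES 1) -> 1
  row 31 [11111]: (((1 AND 1) XOR (1 XOR 1)) IMPLIES 1) -> 1
Full result column, 8 rows per line (x1,x2 fixed per line; x3,x4,x5 runs 000..111 left to right):
  rows 0-7 [x1,x2=00]: 11001111  (ones: 6)
  rows 8-15 [x1,x2=01]: 00110000  (ones: 2)
  rows 16-23 [x1,x2=10]: 11111111  (ones: 8)
  rows 24-31 [x1,x2=11]: 11111111  (ones: 8)
Count of 1-rows = 6+2+8+8 = 24

24


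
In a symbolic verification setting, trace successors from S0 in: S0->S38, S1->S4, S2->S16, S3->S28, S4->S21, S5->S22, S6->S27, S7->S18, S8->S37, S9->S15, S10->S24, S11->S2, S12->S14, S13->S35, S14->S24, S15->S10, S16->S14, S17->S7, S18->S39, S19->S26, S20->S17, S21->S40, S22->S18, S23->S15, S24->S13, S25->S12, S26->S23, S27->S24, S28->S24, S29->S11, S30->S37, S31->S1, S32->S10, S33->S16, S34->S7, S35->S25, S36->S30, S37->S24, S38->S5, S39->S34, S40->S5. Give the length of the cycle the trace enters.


Trace from S0 until a state repeats:
  S0 -> S38 -> S5 -> S22 -> S18 -> S39 -> S34 -> S7 -> S18
S18 first seen at step 4, revisited at step 8.
Cycle length = 8 - 4 = 4

4


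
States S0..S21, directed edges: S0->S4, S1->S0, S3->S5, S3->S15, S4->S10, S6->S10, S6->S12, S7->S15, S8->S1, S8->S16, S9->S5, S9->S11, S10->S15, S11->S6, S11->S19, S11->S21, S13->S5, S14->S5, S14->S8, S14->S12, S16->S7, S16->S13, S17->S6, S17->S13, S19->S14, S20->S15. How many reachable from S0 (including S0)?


BFS from S0:
  layer 0: {S0}
  layer 1: {S4}
  layer 2: {S10}
  layer 3: {S15}
Reachable set: {S0, S4, S10, S15}
Count = 4

4


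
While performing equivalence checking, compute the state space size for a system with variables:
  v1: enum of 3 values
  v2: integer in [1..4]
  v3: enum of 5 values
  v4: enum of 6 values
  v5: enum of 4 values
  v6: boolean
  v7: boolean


State space = product of domain sizes of all variables.
Domain sizes:
  v1 (enum of 3 values): 3
  v2 (integer in [1..4]): 4
  v3 (enum of 5 values): 5
  v4 (enum of 6 values): 6
  v5 (enum of 4 values): 4
  v6 (boolean): 2
  v7 (boolean): 2
Product = 3 * 4 * 5 * 6 * 4 * 2 * 2 = 5760

5760


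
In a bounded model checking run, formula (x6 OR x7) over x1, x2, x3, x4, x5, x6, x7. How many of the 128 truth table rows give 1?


Formula: (x6 OR x7) over 7 vars (128 rows)
Evaluate each row (x1, x2, x3, x4, x5, x6, x7 as bits, MSB first):
  row 0 [0000000]: (0 OR 0) -> 0
  row 1 [0000001]: (0 OR 1) -> 1
  row 2 [0000010]: (1 OR 0) -> 1
  row 3 [0000011]: (1 OR 1) -> 1
  row 4 [0000100]: (0 OR 0) -> 0
  (every remaining row is evaluated the same way; all 128 results are listed next)
Full result column, 8 rows per line (x1,x2,x3,x4 fixed per line; x5,x6,x7 runs 000..111 left to right):
  rows 0-7 [x1,x2,x3,x4=0000]: 01110111  (ones: 6)
  rows 8-15 [x1,x2,x3,x4=0001]: 01110111  (ones: 6)
  rows 16-23 [x1,x2,x3,x4=0010]: 01110111  (ones: 6)
  rows 24-31 [x1,x2,x3,x4=0011]: 01110111  (ones: 6)
  rows 32-39 [x1,x2,x3,x4=0100]: 01110111  (ones: 6)
  rows 40-47 [x1,x2,x3,x4=0101]: 01110111  (ones: 6)
  rows 48-55 [x1,x2,x3,x4=0110]: 01110111  (ones: 6)
  rows 56-63 [x1,x2,x3,x4=0111]: 01110111  (ones: 6)
  rows 64-71 [x1,x2,x3,x4=1000]: 01110111  (ones: 6)
  rows 72-79 [x1,x2,x3,x4=1001]: 01110111  (ones: 6)
  rows 80-87 [x1,x2,x3,x4=1010]: 01110111  (ones: 6)
  rows 88-95 [x1,x2,x3,x4=1011]: 01110111  (ones: 6)
  rows 96-103 [x1,x2,x3,x4=1100]: 01110111  (ones: 6)
  rows 104-111 [x1,x2,x3,x4=1101]: 01110111  (ones: 6)
  rows 112-119 [x1,x2,x3,x4=1110]: 01110111  (ones: 6)
  rows 120-127 [x1,x2,x3,x4=1111]: 01110111  (ones: 6)
Count of 1-rows = 6+6+6+6+6+6+6+6+6+6+6+6+6+6+6+6 = 96

96


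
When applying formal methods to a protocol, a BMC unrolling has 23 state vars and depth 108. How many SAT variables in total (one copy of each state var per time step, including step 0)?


BMC unrolls to depth k, creating one copy of each state var for steps 0..k.
Step count = 108 + 1 = 109 (steps 0 through 108)
Vars per step = 23
Total = 23 * 109 = 2507

2507


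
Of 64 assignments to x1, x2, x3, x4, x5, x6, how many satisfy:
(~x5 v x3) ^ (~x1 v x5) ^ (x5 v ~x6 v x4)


CNF with 3 clauses over 6 vars (64 assignments).
An assignment satisfies CNF iff every clause has >=1 true literal.
Check each row (bits = x1,x2,x3,x4,x5,x6; clause T/F shown):
  row 0 [000000]: clauses=TTT -> 1
  row 1 [000001]: clauses=TTF -> 0
  row 2 [000010]: clauses=FTT -> 0
  row 3 [000011]: clauses=FTT -> 0
  row 4 [000100]: clauses=TTT -> 1
  (every remaining row is evaluated the same way; all 64 results are listed next)
Full result column, 8 rows per line (x1,x2,x3 fixed per line; x4,x5,x6 runs 000..111 left to right):
  rows 0-7 [x1,x2,x3=000]: 10001100  (ones: 3)
  rows 8-15 [x1,x2,x3=001]: 10111111  (ones: 7)
  rows 16-23 [x1,x2,x3=010]: 10001100  (ones: 3)
  rows 24-31 [x1,x2,x3=011]: 10111111  (ones: 7)
  rows 32-39 [x1,x2,x3=100]: 00000000  (ones: 0)
  rows 40-47 [x1,x2,x3=101]: 00110011  (ones: 4)
  rows 48-55 [x1,x2,x3=110]: 00000000  (ones: 0)
  rows 56-63 [x1,x2,x3=111]: 00110011  (ones: 4)
Satisfying assignments = 3+7+3+7+0+4+0+4 = 28

28


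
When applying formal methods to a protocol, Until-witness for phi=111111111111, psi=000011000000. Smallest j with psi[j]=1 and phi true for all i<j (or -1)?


(phi U psi) at 0: need smallest j with psi[j]=1 and phi[i]=1 for all i in [0,j).
Scan from step 0:
  step 0: phi=1, psi=0 -> continue
  step 1: phi=1, psi=0 -> continue
  step 2: phi=1, psi=0 -> continue
  step 3: phi=1, psi=0 -> continue
  step 4: psi=1 and phi held for [0,4) -> witness found
Witness step = 4

4


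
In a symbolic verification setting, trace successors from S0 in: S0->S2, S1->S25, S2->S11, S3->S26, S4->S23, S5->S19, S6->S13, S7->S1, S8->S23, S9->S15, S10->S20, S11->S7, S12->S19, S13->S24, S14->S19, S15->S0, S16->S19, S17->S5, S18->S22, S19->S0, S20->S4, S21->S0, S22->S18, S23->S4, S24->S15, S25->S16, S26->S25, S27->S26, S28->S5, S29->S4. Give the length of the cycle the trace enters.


Trace from S0 until a state repeats:
  S0 -> S2 -> S11 -> S7 -> S1 -> S25 -> S16 -> S19 -> S0
S0 first seen at step 0, revisited at step 8.
Cycle length = 8 - 0 = 8

8


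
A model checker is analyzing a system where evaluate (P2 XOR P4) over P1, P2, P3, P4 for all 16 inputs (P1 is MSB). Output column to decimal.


Formula: (P2 XOR P4) over P1, P2, P3, P4 (16 rows)
Evaluate each row (bits = P1,P2,P3,P4, MSB first):
  row 0 [0000]: (0 XOR 0) -> 0
  row 1 [0001]: (0 XOR 1) -> 1
  row 2 [0010]: (0 XOR 0) -> 0
  row 3 [0011]: (0 XOR 1) -> 1
  row 4 [0100]: (1 XOR 0) -> 1
  row 5 [0101]: (1 XOR 1) -> 0
  row 6 [0110]: (1 XOR 0) -> 1
  row 7 [0111]: (1 XOR 1) -> 0
  row 8 [1000]: (0 XOR 0) -> 0
  row 9 [1001]: (0 XOR 1) -> 1
  row 10 [1010]: (0 XOR 0) -> 0
  row 11 [1011]: (0 XOR 1) -> 1
  row 12 [1100]: (1 XOR 0) -> 1
  row 13 [1101]: (1 XOR 1) -> 0
  row 14 [1110]: (1 XOR 0) -> 1
  row 15 [1111]: (1 XOR 1) -> 0
Full result column, 4 rows per line (P1,P2 fixed per line; P3,P4 runs 00..11 left to right):
  rows 0-3 [P1,P2=00]: 0101  = hex 5
  rows 4-7 [P1,P2=01]: 1010  = hex A
  rows 8-11 [P1,P2=10]: 0101  = hex 5
  rows 12-15 [P1,P2=11]: 1010  = hex A
Output column (row 0 .. row 15) = 0101101001011010
Output column grouped in 4s = 0101 1010 0101 1010 = 0x5A5A
Convert to decimal digit by digit (value = value*16 + digit):
  5 -> 5
  5*16 + 10 (A) = 90
  90*16 + 5 = 1445
  1445*16 + 10 (A) = 23130
Decimal = 23130

23130


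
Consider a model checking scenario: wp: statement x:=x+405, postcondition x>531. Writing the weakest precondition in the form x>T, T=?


Formula: wp(x:=E, P) = P[E/x] (substitute E for x in postcondition)
Step 1: Postcondition: x>531
Step 2: Substitute x+405 for x: x+405>531
Step 3: Solve for x: x > 531-405 = 126

126


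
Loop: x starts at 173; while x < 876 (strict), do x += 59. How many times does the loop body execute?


Step 1: x goes from 173 toward 876 by 59; the body runs while x<876, so iterations = ceil((bound-start)/step)
Step 2: Distance=703
Step 3: ceil(703/59)=12

12


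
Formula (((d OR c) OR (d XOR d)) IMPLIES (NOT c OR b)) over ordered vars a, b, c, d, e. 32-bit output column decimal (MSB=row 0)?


Formula: (((d OR c) OR (d XOR d)) IMPLIES (NOT c OR b)) over a, b, c, d, e (32 rows)
Evaluate each row (bits = a,b,c,d,e, MSB first):
  row 0 [00000]: (((0 OR 0) OR (0 XOR 0)) IMPLIES (NOT 0 OR 0)) -> 1
  row 1 [00001]: (((0 OR 0) OR (0 XOR 0)) IMPLIES (NOT 0 OR 0)) -> 1
  row 2 [00010]: (((1 OR 0) OR (1 XOR 1)) IMPLIES (NOT 0 OR 0)) -> 1
  row 3 [00011]: (((1 OR 0) OR (1 XOR 1)) IMPLIES (NOT 0 OR 0)) -> 1
  row 4 [00100]: (((0 OR 1) OR (0 XOR 0)) IMPLIES (NOT 1 OR 0)) -> 0
  row 5 [00101]: (((0 OR 1) OR (0 XOR 0)) IMPLIES (NOT 1 OR 0)) -> 0
  row 6 [00110]: (((1 OR 1) OR (1 XOR 1)) IMPLIES (NOT 1 OR 0)) -> 0
  row 7 [00111]: (((1 OR 1) OR (1 XOR 1)) IMPLIES (NOT 1 OR 0)) -> 0
  row 8 [01000]: (((0 OR 0) OR (0 XOR 0)) IMPLIES (NOT 0 OR 1)) -> 1
  row 9 [01001]: (((0 OR 0) OR (0 XOR 0)) IMPLIES (NOT 0 OR 1)) -> 1
  row 10 [01010]: (((1 OR 0) OR (1 XOR 1)) IMPLIES (NOT 0 OR 1)) -> 1
  row 11 [01011]: (((1 OR 0) OR (1 XOR 1)) IMPLIES (NOT 0 OR 1)) -> 1
  row 12 [01100]: (((0 OR 1) OR (0 XOR 0)) IMPLIES (NOT 1 OR 1)) -> 1
  row 13 [01101]: (((0 OR 1) OR (0 XOR 0)) IMPLIES (NOT 1 OR 1)) -> 1
  row 14 [01110]: (((1 OR 1) OR (1 XOR 1)) IMPLIES (NOT 1 OR 1)) -> 1
  row 15 [01111]: (((1 OR 1) OR (1 XOR 1)) IMPLIES (NOT 1 OR 1)) -> 1
  row 16 [10000]: (((0 OR 0) OR (0 XOR 0)) IMPLIES (NOT 0 OR 0)) -> 1
  row 17 [10001]: (((0 OR 0) OR (0 XOR 0)) IMPLIES (NOT 0 OR 0)) -> 1
  row 18 [10010]: (((1 OR 0) OR (1 XOR 1)) IMPLIES (NOT 0 OR 0)) -> 1
  row 19 [10011]: (((1 OR 0) OR (1 XOR 1)) IMPLIES (NOT 0 OR 0)) -> 1
  row 20 [10100]: (((0 OR 1) OR (0 XOR 0)) IMPLIES (NOT 1 OR 0)) -> 0
  row 21 [10101]: (((0 OR 1) OR (0 XOR 0)) IMPLIES (NOT 1 OR 0)) -> 0
  row 22 [10110]: (((1 OR 1) OR (1 XOR 1)) IMPLIES (NOT 1 OR 0)) -> 0
  row 23 [10111]: (((1 OR 1) OR (1 XOR 1)) IMPLIES (NOT 1 OR 0)) -> 0
  row 24 [11000]: (((0 OR 0) OR (0 XOR 0)) IMPLIES (NOT 0 OR 1)) -> 1
  row 25 [11001]: (((0 OR 0) OR (0 XOR 0)) IMPLIES (NOT 0 OR 1)) -> 1
  row 26 [11010]: (((1 OR 0) OR (1 XOR 1)) IMPLIES (NOT 0 OR 1)) -> 1
  row 27 [11011]: (((1 OR 0) OR (1 XOR 1)) IMPLIES (NOT 0 OR 1)) -> 1
  row 28 [11100]: (((0 OR 1) OR (0 XOR 0)) IMPLIES (NOT 1 OR 1)) -> 1
  row 29 [11101]: (((0 OR 1) OR (0 XOR 0)) IMPLIES (NOT 1 OR 1)) -> 1
  row 30 [11110]: (((1 OR 1) OR (1 XOR 1)) IMPLIES (NOT 1 OR 1)) -> 1
  row 31 [11111]: (((1 OR 1) OR (1 XOR 1)) IMPLIES (NOT 1 OR 1)) -> 1
Full result column, 4 rows per line (a,b,c fixed per line; d,e runs 00..11 left to right):
  rows 0-3 [a,b,c=000]: 1111  = hex F
  rows 4-7 [a,b,c=001]: 0000  = hex 0
  rows 8-11 [a,b,c=010]: 1111  = hex F
  rows 12-15 [a,b,c=011]: 1111  = hex F
  rows 16-19 [a,b,c=100]: 1111  = hex F
  rows 20-23 [a,b,c=101]: 0000  = hex 0
  rows 24-27 [a,b,c=110]: 1111  = hex F
  rows 28-31 [a,b,c=111]: 1111  = hex F
Output column (row 0 .. row 31) = 11110000111111111111000011111111
Output column grouped in 4s = 1111 0000 1111 1111 1111 0000 1111 1111 = 0xF0FFF0FF
Convert to decimal digit by digit (value = value*16 + digit):
  F -> 15
  15*16 + 0 = 240
  240*16 + 15 (F) = 3855
  3855*16 + 15 (F) = 61695
  61695*16 + 15 (F) = 987135
  987135*16 + 0 = 15794160
  15794160*16 + 15 (F) = 252706575
  252706575*16 + 15 (F) = 4043305215
Decimal = 4043305215

4043305215


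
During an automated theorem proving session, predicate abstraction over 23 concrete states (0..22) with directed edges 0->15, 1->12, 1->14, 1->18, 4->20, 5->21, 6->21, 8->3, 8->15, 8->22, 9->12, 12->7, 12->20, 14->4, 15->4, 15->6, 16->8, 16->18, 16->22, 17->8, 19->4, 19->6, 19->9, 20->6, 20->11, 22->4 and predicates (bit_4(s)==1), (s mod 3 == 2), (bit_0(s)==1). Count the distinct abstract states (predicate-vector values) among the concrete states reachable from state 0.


BFS from 0:
Concrete reachable: {0, 4, 6, 11, 15, 20, 21}
Abstract via predicates (bit_4(s)==1), (s mod 3 == 2), (bit_0(s)==1):
  (0,0,0) <- {0, 4, 6}
  (0,0,1) <- {15}
  (0,1,1) <- {11}
  (1,0,1) <- {21}
  (1,1,0) <- {20}
Distinct abstract states = 5

5


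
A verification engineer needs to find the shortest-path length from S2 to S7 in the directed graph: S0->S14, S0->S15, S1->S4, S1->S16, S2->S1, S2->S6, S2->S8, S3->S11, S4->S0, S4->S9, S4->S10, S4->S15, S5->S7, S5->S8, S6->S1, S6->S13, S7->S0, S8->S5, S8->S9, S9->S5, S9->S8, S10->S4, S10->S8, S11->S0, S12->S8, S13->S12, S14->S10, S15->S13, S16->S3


BFS layer-by-layer from S2:
  dist 0: {S2}
  dist 1: {S1, S6, S8}
  dist 2: {S4, S5, S9, S13, S16}
  dist 3: {S0, S3, S7, S10, S12, S15}
  -> S7 reached at distance 3
Shortest path length = 3

3


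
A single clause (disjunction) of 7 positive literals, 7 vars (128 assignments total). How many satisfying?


Step 1: Total=2^7=128
Step 2: Unsat when all 7 false: 2^0=1
Step 3: Sat=128-1=127

127


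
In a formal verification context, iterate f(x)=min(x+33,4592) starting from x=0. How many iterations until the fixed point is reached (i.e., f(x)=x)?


Step 1: x=0, cap=4592, increment=33
Step 2: x grows by 33 each step until capped at 4592; fixed point is x=4592
Step 3: iterations = ceil(4592/33) = 140

140


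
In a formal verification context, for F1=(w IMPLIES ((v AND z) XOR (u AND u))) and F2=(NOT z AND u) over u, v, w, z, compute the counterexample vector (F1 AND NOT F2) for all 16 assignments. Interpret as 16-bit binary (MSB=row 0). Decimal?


F1 = (w IMPLIES ((v AND z) XOR (u AND u)))
F2 = (NOT z AND u)
Counterexample to F1=>F2 is where F1=1 and F2=0.
Evaluate each row (bits = u,v,w,z, MSB first):
  row 0 [0000]: F1=1 F2=0 -> F1&~F2 -> 1
  row 1 [0001]: F1=1 F2=0 -> F1&~F2 -> 1
  row 2 [0010]: F1=0 F2=0 -> F1&~F2 -> 0
  row 3 [0011]: F1=0 F2=0 -> F1&~F2 -> 0
  row 4 [0100]: F1=1 F2=0 -> F1&~F2 -> 1
  row 5 [0101]: F1=1 F2=0 -> F1&~F2 -> 1
  row 6 [0110]: F1=0 F2=0 -> F1&~F2 -> 0
  row 7 [0111]: F1=1 F2=0 -> F1&~F2 -> 1
  row 8 [1000]: F1=1 F2=1 -> F1&~F2 -> 0
  row 9 [1001]: F1=1 F2=0 -> F1&~F2 -> 1
  row 10 [1010]: F1=1 F2=1 -> F1&~F2 -> 0
  row 11 [1011]: F1=1 F2=0 -> F1&~F2 -> 1
  row 12 [1100]: F1=1 F2=1 -> F1&~F2 -> 0
  row 13 [1101]: F1=1 F2=0 -> F1&~F2 -> 1
  row 14 [1110]: F1=1 F2=1 -> F1&~F2 -> 0
  row 15 [1111]: F1=0 F2=0 -> F1&~F2 -> 0
Full result column, 4 rows per line (u,v fixed per line; w,z runs 00..11 left to right):
  rows 0-3 [u,v=00]: 1100  = hex C
  rows 4-7 [u,v=01]: 1101  = hex D
  rows 8-11 [u,v=10]: 0101  = hex 5
  rows 12-15 [u,v=11]: 0100  = hex 4
Counterexample vector (row 0 .. row 15) = 1100110101010100
Output column grouped in 4s = 1100 1101 0101 0100 = 0xCD54
Convert to decimal digit by digit (value = value*16 + digit):
  C -> 12
  12*16 + 13 (D) = 205
  205*16 + 5 = 3285
  3285*16 + 4 = 52564
Decimal = 52564

52564


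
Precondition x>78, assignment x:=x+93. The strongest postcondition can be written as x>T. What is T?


Formula: sp(P, x:=E) = exists old_x. (x = E[old_x/x]) AND P[old_x/x] (old_x is the value of x before the assignment; eliminate old_x by solving x = E[old_x/x] for old_x)
Step 1: Precondition P: x>78, i.e. old_x > 78
Step 2: Assignment gives x = old_x + 93, so old_x = x - 93
Step 3: Substitute into P: x - 93 > 78
Step 4: Simplify: x > 78+93 = 171

171


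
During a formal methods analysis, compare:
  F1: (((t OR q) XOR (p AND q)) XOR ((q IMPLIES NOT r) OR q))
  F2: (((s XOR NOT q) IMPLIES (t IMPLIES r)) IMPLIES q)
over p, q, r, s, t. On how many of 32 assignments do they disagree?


F1 = (((t OR q) XOR (p AND q)) XOR ((q IMPLIES NOT r) OR q))
F2 = (((s XOR NOT q) IMPLIES (t IMPLIES r)) IMPLIES q)
Evaluate both on each of 32 rows (bits = p,q,r,s,t):
  row 0 [00000]: F1=1 F2=0 (differ) -> 1
  row 1 [00001]: F1=0 F2=1 (differ) -> 1
  row 2 [00010]: F1=1 F2=0 (differ) -> 1
  row 3 [00011]: F1=0 F2=0 -> 0
  row 4 [00100]: F1=1 F2=0 (differ) -> 1
  row 5 [00101]: F1=0 F2=0 -> 0
  row 6 [00110]: F1=1 F2=0 (differ) -> 1
  row 7 [00111]: F1=0 F2=0 -> 0
  row 8 [01000]: F1=0 F2=1 (differ) -> 1
  row 9 [01001]: F1=0 F2=1 (differ) -> 1
  row 10 [01010]: F1=0 F2=1 (differ) -> 1
  row 11 [01011]: F1=0 F2=1 (differ) -> 1
  row 12 [01100]: F1=0 F2=1 (differ) -> 1
  row 13 [01101]: F1=0 F2=1 (differ) -> 1
  row 14 [01110]: F1=0 F2=1 (differ) -> 1
  row 15 [01111]: F1=0 F2=1 (differ) -> 1
  row 16 [10000]: F1=1 F2=0 (differ) -> 1
  row 17 [10001]: F1=0 F2=1 (differ) -> 1
  row 18 [10010]: F1=1 F2=0 (differ) -> 1
  row 19 [10011]: F1=0 F2=0 -> 0
  row 20 [10100]: F1=1 F2=0 (differ) -> 1
  row 21 [10101]: F1=0 F2=0 -> 0
  row 22 [10110]: F1=1 F2=0 (differ) -> 1
  row 23 [10111]: F1=0 F2=0 -> 0
  row 24 [11000]: F1=1 F2=1 -> 0
  row 25 [11001]: F1=1 F2=1 -> 0
  row 26 [11010]: F1=1 F2=1 -> 0
  row 27 [11011]: F1=1 F2=1 -> 0
  row 28 [11100]: F1=1 F2=1 -> 0
  row 29 [11101]: F1=1 F2=1 -> 0
  row 30 [11110]: F1=1 F2=1 -> 0
  row 31 [11111]: F1=1 F2=1 -> 0
Full result column, 8 rows per line (p,q fixed per line; r,s,t runs 000..111 left to right):
  rows 0-7 [p,q=00]: 11101010  (ones: 5)
  rows 8-15 [p,q=01]: 11111111  (ones: 8)
  rows 16-23 [p,q=10]: 11101010  (ones: 5)
  rows 24-31 [p,q=11]: 00000000  (ones: 0)
Disagreements = 5+8+5+0 = 18

18


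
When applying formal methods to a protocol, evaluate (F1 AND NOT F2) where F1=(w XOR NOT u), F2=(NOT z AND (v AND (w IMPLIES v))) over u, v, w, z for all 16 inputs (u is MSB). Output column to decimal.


F1 = (w XOR NOT u)
F2 = (NOT z AND (v AND (w IMPLIES v)))
Counterexample to F1=>F2 is where F1=1 and F2=0.
Evaluate each row (bits = u,v,w,z, MSB first):
  row 0 [0000]: F1=1 F2=0 -> F1&~F2 -> 1
  row 1 [0001]: F1=1 F2=0 -> F1&~F2 -> 1
  row 2 [0010]: F1=0 F2=0 -> F1&~F2 -> 0
  row 3 [0011]: F1=0 F2=0 -> F1&~F2 -> 0
  row 4 [0100]: F1=1 F2=1 -> F1&~F2 -> 0
  row 5 [0101]: F1=1 F2=0 -> F1&~F2 -> 1
  row 6 [0110]: F1=0 F2=1 -> F1&~F2 -> 0
  row 7 [0111]: F1=0 F2=0 -> F1&~F2 -> 0
  row 8 [1000]: F1=0 F2=0 -> F1&~F2 -> 0
  row 9 [1001]: F1=0 F2=0 -> F1&~F2 -> 0
  row 10 [1010]: F1=1 F2=0 -> F1&~F2 -> 1
  row 11 [1011]: F1=1 F2=0 -> F1&~F2 -> 1
  row 12 [1100]: F1=0 F2=1 -> F1&~F2 -> 0
  row 13 [1101]: F1=0 F2=0 -> F1&~F2 -> 0
  row 14 [1110]: F1=1 F2=1 -> F1&~F2 -> 0
  row 15 [1111]: F1=1 F2=0 -> F1&~F2 -> 1
Full result column, 4 rows per line (u,v fixed per line; w,z runs 00..11 left to right):
  rows 0-3 [u,v=00]: 1100  = hex C
  rows 4-7 [u,v=01]: 0100  = hex 4
  rows 8-11 [u,v=10]: 0011  = hex 3
  rows 12-15 [u,v=11]: 0001  = hex 1
Counterexample vector (row 0 .. row 15) = 1100010000110001
Output column grouped in 4s = 1100 0100 0011 0001 = 0xC431
Convert to decimal digit by digit (value = value*16 + digit):
  C -> 12
  12*16 + 4 = 196
  196*16 + 3 = 3139
  3139*16 + 1 = 50225
Decimal = 50225

50225


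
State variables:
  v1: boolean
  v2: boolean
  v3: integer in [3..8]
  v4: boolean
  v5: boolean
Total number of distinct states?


State space = product of domain sizes of all variables.
Domain sizes:
  v1 (boolean): 2
  v2 (boolean): 2
  v3 (integer in [3..8]): 6
  v4 (boolean): 2
  v5 (boolean): 2
Product = 2 * 2 * 6 * 2 * 2 = 96

96


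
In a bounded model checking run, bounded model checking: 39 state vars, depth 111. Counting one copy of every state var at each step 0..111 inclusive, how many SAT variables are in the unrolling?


BMC unrolls to depth k, creating one copy of each state var for steps 0..k.
Step count = 111 + 1 = 112 (steps 0 through 111)
Vars per step = 39
Total = 39 * 112 = 4368

4368


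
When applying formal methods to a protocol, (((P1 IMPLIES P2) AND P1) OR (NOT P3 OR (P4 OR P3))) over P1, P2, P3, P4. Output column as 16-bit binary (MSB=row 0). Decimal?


Formula: (((P1 IMPLIES P2) AND P1) OR (NOT P3 OR (P4 OR P3))) over P1, P2, P3, P4 (16 rows)
Evaluate each row (bits = P1,P2,P3,P4, MSB first):
  row 0 [0000]: (((0 IMPLIES 0) AND 0) OR (NOT 0 OR (0 OR 0))) -> 1
  row 1 [0001]: (((0 IMPLIES 0) AND 0) OR (NOT 0 OR (1 OR 0))) -> 1
  row 2 [0010]: (((0 IMPLIES 0) AND 0) OR (NOT 1 OR (0 OR 1))) -> 1
  row 3 [0011]: (((0 IMPLIES 0) AND 0) OR (NOT 1 OR (1 OR 1))) -> 1
  row 4 [0100]: (((0 IMPLIES 1) AND 0) OR (NOT 0 OR (0 OR 0))) -> 1
  row 5 [0101]: (((0 IMPLIES 1) AND 0) OR (NOT 0 OR (1 OR 0))) -> 1
  row 6 [0110]: (((0 IMPLIES 1) AND 0) OR (NOT 1 OR (0 OR 1))) -> 1
  row 7 [0111]: (((0 IMPLIES 1) AND 0) OR (NOT 1 OR (1 OR 1))) -> 1
  row 8 [1000]: (((1 IMPLIES 0) AND 1) OR (NOT 0 OR (0 OR 0))) -> 1
  row 9 [1001]: (((1 IMPLIES 0) AND 1) OR (NOT 0 OR (1 OR 0))) -> 1
  row 10 [1010]: (((1 IMPLIES 0) AND 1) OR (NOT 1 OR (0 OR 1))) -> 1
  row 11 [1011]: (((1 IMPLIES 0) AND 1) OR (NOT 1 OR (1 OR 1))) -> 1
  row 12 [1100]: (((1 IMPLIES 1) AND 1) OR (NOT 0 OR (0 OR 0))) -> 1
  row 13 [1101]: (((1 IMPLIES 1) AND 1) OR (NOT 0 OR (1 OR 0))) -> 1
  row 14 [1110]: (((1 IMPLIES 1) AND 1) OR (NOT 1 OR (0 OR 1))) -> 1
  row 15 [1111]: (((1 IMPLIES 1) AND 1) OR (NOT 1 OR (1 OR 1))) -> 1
Full result column, 4 rows per line (P1,P2 fixed per line; P3,P4 runs 00..11 left to right):
  rows 0-3 [P1,P2=00]: 1111  = hex F
  rows 4-7 [P1,P2=01]: 1111  = hex F
  rows 8-11 [P1,P2=10]: 1111  = hex F
  rows 12-15 [P1,P2=11]: 1111  = hex F
Output column (row 0 .. row 15) = 1111111111111111
Output column grouped in 4s = 1111 1111 1111 1111 = 0xFFFF
Convert to decimal digit by digit (value = value*16 + digit):
  F -> 15
  15*16 + 15 (F) = 255
  255*16 + 15 (F) = 4095
  4095*16 + 15 (F) = 65535
Decimal = 65535

65535


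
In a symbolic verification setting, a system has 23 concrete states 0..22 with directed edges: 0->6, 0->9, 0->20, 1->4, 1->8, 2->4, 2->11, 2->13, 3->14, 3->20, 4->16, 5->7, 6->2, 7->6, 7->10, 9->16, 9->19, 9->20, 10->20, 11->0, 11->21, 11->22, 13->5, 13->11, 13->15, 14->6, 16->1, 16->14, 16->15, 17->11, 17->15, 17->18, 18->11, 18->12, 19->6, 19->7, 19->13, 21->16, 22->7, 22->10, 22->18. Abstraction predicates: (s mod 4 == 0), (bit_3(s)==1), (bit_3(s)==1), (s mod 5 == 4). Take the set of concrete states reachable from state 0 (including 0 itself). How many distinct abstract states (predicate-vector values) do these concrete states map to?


BFS from 0:
Concrete reachable: {0, 1, 2, 4, 5, 6, 7, 8, 9, 10, 11, 12, 13, 14, 15, 16, 18, 19, 20, 21, 22}
Abstract via predicates (s mod 4 == 0), (bit_3(s)==1), (bit_3(s)==1), (s mod 5 == 4):
  (0,0,0,0) <- {1, 2, 5, 6, 7, 18, 21, 22}
  (0,0,0,1) <- {19}
  (0,1,1,0) <- {10, 11, 13, 15}
  (0,1,1,1) <- {9, 14}
  (1,0,0,0) <- {0, 16, 20}
  (1,0,0,1) <- {4}
  (1,1,1,0) <- {8, 12}
Distinct abstract states = 7

7


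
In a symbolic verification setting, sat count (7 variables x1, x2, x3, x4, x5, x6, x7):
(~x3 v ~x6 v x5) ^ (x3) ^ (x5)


CNF with 3 clauses over 7 vars (128 assignments).
An assignment satisfies CNF iff every clause has >=1 true literal.
Check each row (bits = x1,x2,x3,x4,x5,x6,x7; clause T/F shown):
  row 0 [0000000]: clauses=TFF -> 0
  row 1 [0000001]: clauses=TFF -> 0
  row 2 [0000010]: clauses=TFF -> 0
  row 3 [0000011]: clauses=TFF -> 0
  row 4 [0000100]: clauses=TFT -> 0
  (every remaining row is evaluated the same way; all 128 results are listed next)
Full result column, 8 rows per line (x1,x2,x3,x4 fixed per line; x5,x6,x7 runs 000..111 left to right):
  rows 0-7 [x1,x2,x3,x4=0000]: 00000000  (ones: 0)
  rows 8-15 [x1,x2,x3,x4=0001]: 00000000  (ones: 0)
  rows 16-23 [x1,x2,x3,x4=0010]: 00001111  (ones: 4)
  rows 24-31 [x1,x2,x3,x4=0011]: 00001111  (ones: 4)
  rows 32-39 [x1,x2,x3,x4=0100]: 00000000  (ones: 0)
  rows 40-47 [x1,x2,x3,x4=0101]: 00000000  (ones: 0)
  rows 48-55 [x1,x2,x3,x4=0110]: 00001111  (ones: 4)
  rows 56-63 [x1,x2,x3,x4=0111]: 00001111  (ones: 4)
  rows 64-71 [x1,x2,x3,x4=1000]: 00000000  (ones: 0)
  rows 72-79 [x1,x2,x3,x4=1001]: 00000000  (ones: 0)
  rows 80-87 [x1,x2,x3,x4=1010]: 00001111  (ones: 4)
  rows 88-95 [x1,x2,x3,x4=1011]: 00001111  (ones: 4)
  rows 96-103 [x1,x2,x3,x4=1100]: 00000000  (ones: 0)
  rows 104-111 [x1,x2,x3,x4=1101]: 00000000  (ones: 0)
  rows 112-119 [x1,x2,x3,x4=1110]: 00001111  (ones: 4)
  rows 120-127 [x1,x2,x3,x4=1111]: 00001111  (ones: 4)
Satisfying assignments = 0+0+4+4+0+0+4+4+0+0+4+4+0+0+4+4 = 32

32


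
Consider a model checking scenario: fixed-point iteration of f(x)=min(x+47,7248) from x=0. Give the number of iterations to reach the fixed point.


Step 1: x=0, cap=7248, increment=47
Step 2: x grows by 47 each step until capped at 7248; fixed point is x=7248
Step 3: iterations = ceil(7248/47) = 155

155


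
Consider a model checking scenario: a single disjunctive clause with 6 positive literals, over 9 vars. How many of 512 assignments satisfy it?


Step 1: Total=2^9=512
Step 2: Unsat when all 6 false: 2^3=8
Step 3: Sat=512-8=504

504


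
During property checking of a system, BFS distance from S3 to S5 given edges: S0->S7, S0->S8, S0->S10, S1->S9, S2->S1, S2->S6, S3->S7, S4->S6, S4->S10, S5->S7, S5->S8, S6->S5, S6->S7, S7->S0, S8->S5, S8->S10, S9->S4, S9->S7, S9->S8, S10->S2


BFS layer-by-layer from S3:
  dist 0: {S3}
  dist 1: {S7}
  dist 2: {S0}
  dist 3: {S8, S10}
  dist 4: {S2, S5}
  -> S5 reached at distance 4
Shortest path length = 4

4


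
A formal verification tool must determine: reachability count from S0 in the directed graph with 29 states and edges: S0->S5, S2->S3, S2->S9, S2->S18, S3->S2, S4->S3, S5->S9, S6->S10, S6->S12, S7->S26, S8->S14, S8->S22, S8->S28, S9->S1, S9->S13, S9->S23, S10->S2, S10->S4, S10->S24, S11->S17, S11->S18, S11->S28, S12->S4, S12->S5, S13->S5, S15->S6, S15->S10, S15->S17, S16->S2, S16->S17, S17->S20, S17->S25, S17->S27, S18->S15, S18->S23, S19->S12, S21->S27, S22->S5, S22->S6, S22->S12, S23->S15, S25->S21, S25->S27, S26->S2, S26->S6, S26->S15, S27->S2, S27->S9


BFS from S0:
  layer 0: {S0}
  layer 1: {S5}
  layer 2: {S9}
  layer 3: {S1, S13, S23}
  layer 4: {S15}
  layer 5: {S6, S10, S17}
  layer 6: {S2, S4, S12, S20, S24, S25, S27}
  layer 7: {S3, S18, S21}
Reachable set: {S0, S1, S2, S3, S4, S5, S6, S9, S10, S12, S13, S15, S17, S18, S20, S21, S23, S24, S25, S27}
Count = 20

20


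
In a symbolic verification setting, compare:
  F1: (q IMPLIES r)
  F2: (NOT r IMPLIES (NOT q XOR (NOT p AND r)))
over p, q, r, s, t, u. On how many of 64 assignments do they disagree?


F1 = (q IMPLIES r)
F2 = (NOT r IMPLIES (NOT q XOR (NOT p AND r)))
Evaluate both on each of 64 rows (bits = p,q,r,s,t,u):
  row 0 [000000]: F1=1 F2=1 -> 0
  row 1 [000001]: F1=1 F2=1 -> 0
  row 2 [000010]: F1=1 F2=1 -> 0
  row 3 [000011]: F1=1 F2=1 -> 0
  row 4 [000100]: F1=1 F2=1 -> 0
  (every remaining row is evaluated the same way; all 64 results are listed next)
Full result column, 8 rows per line (p,q,r fixed per line; s,t,u runs 000..111 left to right):
  rows 0-7 [p,q,r=000]: 00000000  (ones: 0)
  rows 8-15 [p,q,r=001]: 00000000  (ones: 0)
  rows 16-23 [p,q,r=010]: 00000000  (ones: 0)
  rows 24-31 [p,q,r=011]: 00000000  (ones: 0)
  rows 32-39 [p,q,r=100]: 00000000  (ones: 0)
  rows 40-47 [p,q,r=101]: 00000000  (ones: 0)
  rows 48-55 [p,q,r=110]: 00000000  (ones: 0)
  rows 56-63 [p,q,r=111]: 00000000  (ones: 0)
Disagreements = 0+0+0+0+0+0+0+0 = 0

0


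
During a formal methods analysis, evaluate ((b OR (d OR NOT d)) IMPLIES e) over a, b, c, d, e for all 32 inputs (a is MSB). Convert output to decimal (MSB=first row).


Formula: ((b OR (d OR NOT d)) IMPLIES e) over a, b, c, d, e (32 rows)
Evaluate each row (bits = a,b,c,d,e, MSB first):
  row 0 [00000]: ((0 OR (0 OR NOT 0)) IMPLIES 0) -> 0
  row 1 [00001]: ((0 OR (0 OR NOT 0)) IMPLIES 1) -> 1
  row 2 [00010]: ((0 OR (1 OR NOT 1)) IMPLIES 0) -> 0
  row 3 [00011]: ((0 OR (1 OR NOT 1)) IMPLIES 1) -> 1
  row 4 [00100]: ((0 OR (0 OR NOT 0)) IMPLIES 0) -> 0
  row 5 [00101]: ((0 OR (0 OR NOT 0)) IMPLIES 1) -> 1
  row 6 [00110]: ((0 OR (1 OR NOT 1)) IMPLIES 0) -> 0
  row 7 [00111]: ((0 OR (1 OR NOT 1)) IMPLIES 1) -> 1
  row 8 [01000]: ((1 OR (0 OR NOT 0)) IMPLIES 0) -> 0
  row 9 [01001]: ((1 OR (0 OR NOT 0)) IMPLIES 1) -> 1
  row 10 [01010]: ((1 OR (1 OR NOT 1)) IMPLIES 0) -> 0
  row 11 [01011]: ((1 OR (1 OR NOT 1)) IMPLIES 1) -> 1
  row 12 [01100]: ((1 OR (0 OR NOT 0)) IMPLIES 0) -> 0
  row 13 [01101]: ((1 OR (0 OR NOT 0)) IMPLIES 1) -> 1
  row 14 [01110]: ((1 OR (1 OR NOT 1)) IMPLIES 0) -> 0
  row 15 [01111]: ((1 OR (1 OR NOT 1)) IMPLIES 1) -> 1
  row 16 [10000]: ((0 OR (0 OR NOT 0)) IMPLIES 0) -> 0
  row 17 [10001]: ((0 OR (0 OR NOT 0)) IMPLIES 1) -> 1
  row 18 [10010]: ((0 OR (1 OR NOT 1)) IMPLIES 0) -> 0
  row 19 [10011]: ((0 OR (1 OR NOT 1)) IMPLIES 1) -> 1
  row 20 [10100]: ((0 OR (0 OR NOT 0)) IMPLIES 0) -> 0
  row 21 [10101]: ((0 OR (0 OR NOT 0)) IMPLIES 1) -> 1
  row 22 [10110]: ((0 OR (1 OR NOT 1)) IMPLIES 0) -> 0
  row 23 [10111]: ((0 OR (1 OR NOT 1)) IMPLIES 1) -> 1
  row 24 [11000]: ((1 OR (0 OR NOT 0)) IMPLIES 0) -> 0
  row 25 [11001]: ((1 OR (0 OR NOT 0)) IMPLIES 1) -> 1
  row 26 [11010]: ((1 OR (1 OR NOT 1)) IMPLIES 0) -> 0
  row 27 [11011]: ((1 OR (1 OR NOT 1)) IMPLIES 1) -> 1
  row 28 [11100]: ((1 OR (0 OR NOT 0)) IMPLIES 0) -> 0
  row 29 [11101]: ((1 OR (0 OR NOT 0)) IMPLIES 1) -> 1
  row 30 [11110]: ((1 OR (1 OR NOT 1)) IMPLIES 0) -> 0
  row 31 [11111]: ((1 OR (1 OR NOT 1)) IMPLIES 1) -> 1
Full result column, 4 rows per line (a,b,c fixed per line; d,e runs 00..11 left to right):
  rows 0-3 [a,b,c=000]: 0101  = hex 5
  rows 4-7 [a,b,c=001]: 0101  = hex 5
  rows 8-11 [a,b,c=010]: 0101  = hex 5
  rows 12-15 [a,b,c=011]: 0101  = hex 5
  rows 16-19 [a,b,c=100]: 0101  = hex 5
  rows 20-23 [a,b,c=101]: 0101  = hex 5
  rows 24-27 [a,b,c=110]: 0101  = hex 5
  rows 28-31 [a,b,c=111]: 0101  = hex 5
Output column (row 0 .. row 31) = 01010101010101010101010101010101
Output column grouped in 4s = 0101 0101 0101 0101 0101 0101 0101 0101 = 0x55555555
Convert to decimal digit by digit (value = value*16 + digit):
  5 -> 5
  5*16 + 5 = 85
  85*16 + 5 = 1365
  1365*16 + 5 = 21845
  21845*16 + 5 = 349525
  349525*16 + 5 = 5592405
  5592405*16 + 5 = 89478485
  89478485*16 + 5 = 1431655765
Decimal = 1431655765

1431655765


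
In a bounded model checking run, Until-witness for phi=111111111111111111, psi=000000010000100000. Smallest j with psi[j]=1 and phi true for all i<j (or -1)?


(phi U psi) at 0: need smallest j with psi[j]=1 and phi[i]=1 for all i in [0,j).
Scan from step 0:
  step 0: phi=1, psi=0 -> continue
  step 1: phi=1, psi=0 -> continue
  step 2: phi=1, psi=0 -> continue
  step 3: phi=1, psi=0 -> continue
  step 7: psi=1 and phi held for [0,7) -> witness found
Witness step = 7

7


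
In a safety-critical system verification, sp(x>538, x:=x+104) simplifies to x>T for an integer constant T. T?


Formula: sp(P, x:=E) = exists old_x. (x = E[old_x/x]) AND P[old_x/x] (old_x is the value of x before the assignment; eliminate old_x by solving x = E[old_x/x] for old_x)
Step 1: Precondition P: x>538, i.e. old_x > 538
Step 2: Assignment gives x = old_x + 104, so old_x = x - 104
Step 3: Substitute into P: x - 104 > 538
Step 4: Simplify: x > 538+104 = 642

642
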